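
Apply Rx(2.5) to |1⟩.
-0.949i|0⟩ + 0.3153|1⟩

Rx(2.5) = [[cos(θ/2), −i·sin(θ/2)], [−i·sin(θ/2), cos(θ/2)]]; θ = 2.5, cos(θ/2) ≈ 0.315322, sin(θ/2) ≈ 0.948985.
With a = amp(|0⟩) = 0 and b = amp(|1⟩) = 1:
new amp(|0⟩) = (0.315322)·a + (-0.948985i)·b = -0.949i
new amp(|1⟩) = (-0.948985i)·a + (0.315322)·b = 0.3153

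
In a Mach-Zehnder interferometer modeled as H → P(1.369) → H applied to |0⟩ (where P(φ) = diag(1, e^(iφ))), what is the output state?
(0.6002 + 0.4899i)|0⟩ + (0.3998 - 0.4899i)|1⟩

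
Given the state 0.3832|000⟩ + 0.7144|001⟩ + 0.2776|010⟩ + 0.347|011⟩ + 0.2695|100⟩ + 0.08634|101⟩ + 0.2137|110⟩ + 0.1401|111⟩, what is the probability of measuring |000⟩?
0.1468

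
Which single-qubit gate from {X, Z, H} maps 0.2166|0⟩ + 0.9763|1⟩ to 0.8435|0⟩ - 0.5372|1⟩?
H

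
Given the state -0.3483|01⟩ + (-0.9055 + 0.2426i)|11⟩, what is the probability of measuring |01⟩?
0.1213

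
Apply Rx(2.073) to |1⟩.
-0.8606i|0⟩ + 0.5092|1⟩

Rx(2.073) = [[cos(θ/2), −i·sin(θ/2)], [−i·sin(θ/2), cos(θ/2)]]; θ = 2.073, cos(θ/2) ≈ 0.509236, sin(θ/2) ≈ 0.860627.
With a = amp(|0⟩) = 0 and b = amp(|1⟩) = 1:
new amp(|0⟩) = (0.509236)·a + (-0.860627i)·b = -0.8606i
new amp(|1⟩) = (-0.860627i)·a + (0.509236)·b = 0.5092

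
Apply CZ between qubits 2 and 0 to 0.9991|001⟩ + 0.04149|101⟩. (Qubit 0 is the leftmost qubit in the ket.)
0.9991|001⟩ - 0.04149|101⟩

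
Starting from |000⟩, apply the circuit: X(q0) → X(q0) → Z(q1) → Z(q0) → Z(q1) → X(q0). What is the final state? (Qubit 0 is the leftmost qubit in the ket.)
|100⟩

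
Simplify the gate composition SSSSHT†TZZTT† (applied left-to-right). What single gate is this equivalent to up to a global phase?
H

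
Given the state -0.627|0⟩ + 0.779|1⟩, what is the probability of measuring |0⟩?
0.3931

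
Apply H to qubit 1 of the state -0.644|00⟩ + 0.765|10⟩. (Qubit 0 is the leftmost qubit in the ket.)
-0.4554|00⟩ - 0.4554|01⟩ + 0.5409|10⟩ + 0.5409|11⟩

H on qubit 1 mixes each pair of kets that differ only in qubit 1: amplitudes (a, b) of (|…0…⟩, |…1…⟩) become ((a + b)/√2, (a − b)/√2). Kets absent from the input have amplitude 0.
(|00⟩, |01⟩): (a, b) = (-0.644, 0) → (-0.4554, -0.4554)
(|10⟩, |11⟩): (a, b) = (0.765, 0) → (0.5409, 0.5409)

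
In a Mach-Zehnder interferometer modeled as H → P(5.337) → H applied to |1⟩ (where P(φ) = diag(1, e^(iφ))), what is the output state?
(0.2076 + 0.4056i)|0⟩ + (0.7924 - 0.4056i)|1⟩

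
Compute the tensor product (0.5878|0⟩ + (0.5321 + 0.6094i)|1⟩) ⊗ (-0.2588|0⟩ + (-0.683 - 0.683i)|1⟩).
-0.1521|00⟩ + (-0.4015 - 0.4015i)|01⟩ + (-0.1377 - 0.1577i)|10⟩ + (0.0528 - 0.7796i)|11⟩

amp(|b₁b₂…⟩) = product of the factor amplitudes for bits b₁, b₂, …; only kets whose every factor amplitude is nonzero survive.
|00⟩: (0.5878)(-0.2588) = -0.1521
|01⟩: (0.5878)(-0.683 - 0.683i) = (-0.4015 - 0.4015i)
|10⟩: (0.5321 + 0.6094i)(-0.2588) = (-0.1377 - 0.1577i)
|11⟩: (0.5321 + 0.6094i)(-0.683 - 0.683i) = (0.0528 - 0.7796i)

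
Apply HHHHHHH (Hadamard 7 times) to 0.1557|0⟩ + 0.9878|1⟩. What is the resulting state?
0.8086|0⟩ - 0.5884|1⟩

H² = I, so H^7 = H: a single Hadamard. With (a, b) = (0.1557, 0.9878), H gives ((a + b)/√2, (a − b)/√2) = (0.8086, -0.5884).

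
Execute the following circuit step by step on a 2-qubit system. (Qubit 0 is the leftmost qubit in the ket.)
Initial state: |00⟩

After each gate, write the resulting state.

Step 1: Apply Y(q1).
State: i|01⟩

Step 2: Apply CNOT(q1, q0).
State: i|11⟩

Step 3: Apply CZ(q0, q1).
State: -i|11⟩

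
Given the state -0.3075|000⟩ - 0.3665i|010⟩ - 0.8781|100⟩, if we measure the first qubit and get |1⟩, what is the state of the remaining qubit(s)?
-|00⟩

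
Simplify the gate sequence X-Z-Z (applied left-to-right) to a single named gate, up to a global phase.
X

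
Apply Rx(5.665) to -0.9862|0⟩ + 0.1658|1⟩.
(0.9395 - 0.05044i)|0⟩ + (-0.1579 + 0.3i)|1⟩

Rx(5.665) = [[cos(θ/2), −i·sin(θ/2)], [−i·sin(θ/2), cos(θ/2)]]; θ = 5.665, cos(θ/2) ≈ -0.95261, sin(θ/2) ≈ 0.304194.
With a = amp(|0⟩) = -0.9862 and b = amp(|1⟩) = 0.1658:
new amp(|0⟩) = (-0.95261)·a + (-0.304194i)·b = (0.9395 - 0.05044i)
new amp(|1⟩) = (-0.304194i)·a + (-0.95261)·b = (-0.1579 + 0.3i)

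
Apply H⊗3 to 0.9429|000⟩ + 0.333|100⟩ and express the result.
0.4511|000⟩ + 0.4511|001⟩ + 0.4511|010⟩ + 0.4511|011⟩ + 0.2156|100⟩ + 0.2156|101⟩ + 0.2156|110⟩ + 0.2156|111⟩

H⊗3 gives amp(|y⟩) = (1/2√2) Σ_x (−1)^(x·y) amp(|x⟩), where x·y is the number of positions in which both x and y have a 1.
|000⟩: (0.9429 + 0.333)/(2√2) = 0.4511
|001⟩: (0.9429 + 0.333)/(2√2) = 0.4511
|010⟩: (0.9429 + 0.333)/(2√2) = 0.4511
|011⟩: (0.9429 + 0.333)/(2√2) = 0.4511
|100⟩: (0.9429 - 0.333)/(2√2) = 0.2156
|101⟩: (0.9429 - 0.333)/(2√2) = 0.2156
|110⟩: (0.9429 - 0.333)/(2√2) = 0.2156
|111⟩: (0.9429 - 0.333)/(2√2) = 0.2156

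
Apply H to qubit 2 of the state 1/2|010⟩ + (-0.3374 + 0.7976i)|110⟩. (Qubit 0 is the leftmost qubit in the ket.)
1/√8|010⟩ + 1/√8|011⟩ + (-0.2386 + 0.564i)|110⟩ + (-0.2386 + 0.564i)|111⟩

H on qubit 2 mixes each pair of kets that differ only in qubit 2: amplitudes (a, b) of (|…0…⟩, |…1…⟩) become ((a + b)/√2, (a − b)/√2). Kets absent from the input have amplitude 0.
(|010⟩, |011⟩): (a, b) = (1/2, 0) → (1/√8, 1/√8)
(|110⟩, |111⟩): (a, b) = ((-0.3374 + 0.7976i), 0) → ((-0.2386 + 0.564i), (-0.2386 + 0.564i))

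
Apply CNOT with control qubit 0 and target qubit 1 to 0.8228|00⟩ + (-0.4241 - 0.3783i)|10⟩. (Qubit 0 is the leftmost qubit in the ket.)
0.8228|00⟩ + (-0.4241 - 0.3783i)|11⟩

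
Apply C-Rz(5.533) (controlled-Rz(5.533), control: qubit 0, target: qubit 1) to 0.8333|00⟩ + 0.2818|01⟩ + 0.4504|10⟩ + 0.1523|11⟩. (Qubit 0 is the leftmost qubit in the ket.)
0.8333|00⟩ + 0.2818|01⟩ + (-0.4191 - 0.165i)|10⟩ + (-0.1417 + 0.0558i)|11⟩

C-Rz(5.533) leaves the control-|0⟩ kets |00⟩, |01⟩ unchanged and applies Rz(5.533) to qubit 1 on the control-|1⟩ pair (|10⟩, |11⟩).
Rz(5.533) = [[e^(−iθ/2), 0], [0, e^(iθ/2)]] with e^(±iθ/2) = cos(θ/2) ± i·sin(θ/2); θ = 5.533, cos(θ/2) ≈ -0.930474, sin(θ/2) ≈ 0.366359.
With a = amp(|10⟩) = 0.4504 and b = amp(|11⟩) = 0.1523:
new amp(|10⟩) = (-0.930474 - 0.366359i)·a = (-0.4191 - 0.165i)
new amp(|11⟩) = (-0.930474 + 0.366359i)·b = (-0.1417 + 0.0558i)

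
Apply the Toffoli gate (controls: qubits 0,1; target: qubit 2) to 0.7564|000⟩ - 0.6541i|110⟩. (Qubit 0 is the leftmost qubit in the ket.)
0.7564|000⟩ - 0.6541i|111⟩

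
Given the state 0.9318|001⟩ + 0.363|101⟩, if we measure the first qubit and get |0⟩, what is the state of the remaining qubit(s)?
|01⟩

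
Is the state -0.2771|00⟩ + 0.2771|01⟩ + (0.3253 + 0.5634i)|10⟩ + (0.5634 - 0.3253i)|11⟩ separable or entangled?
Entangled

Writing the state as a|00⟩ + b|01⟩ + c|10⟩ + d|11⟩, it is a product state iff ad − bc = 0.
Here (a, b, c, d) = (-0.2771, 0.2771, (0.3253 + 0.5634i), (0.5634 - 0.3253i)): ad − bc = (-0.2771)(0.5634 - 0.3253i) − (0.2771)(0.3253 + 0.5634i) = (-0.2463 - 0.06598i) ≠ 0, so the state is entangled.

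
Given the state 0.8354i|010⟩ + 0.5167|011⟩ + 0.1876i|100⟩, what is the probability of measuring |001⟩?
0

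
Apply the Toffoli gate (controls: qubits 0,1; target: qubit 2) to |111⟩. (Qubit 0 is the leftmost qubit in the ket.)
|110⟩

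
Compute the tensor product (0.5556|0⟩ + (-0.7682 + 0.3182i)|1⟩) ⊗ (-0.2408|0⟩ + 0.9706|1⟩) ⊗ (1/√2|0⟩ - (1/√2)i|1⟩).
-0.0946|000⟩ + 0.0946i|001⟩ + 0.3813|010⟩ - 0.3813i|011⟩ + (0.1308 - 0.05418i)|100⟩ + (-0.05418 - 0.1308i)|101⟩ + (-0.5272 + 0.2184i)|110⟩ + (0.2184 + 0.5272i)|111⟩

amp(|b₁b₂…⟩) = product of the factor amplitudes for bits b₁, b₂, …; only kets whose every factor amplitude is nonzero survive.
|000⟩: (0.5556)(-0.2408)(1/√2) = -0.0946
|001⟩: (0.5556)(-0.2408)(-(1/√2)i) = 0.0946i
|010⟩: (0.5556)(0.9706)(1/√2) = 0.3813
|011⟩: (0.5556)(0.9706)(-(1/√2)i) = -0.3813i
|100⟩: (-0.7682 + 0.3182i)(-0.2408)(1/√2) = (0.1308 - 0.05418i)
|101⟩: (-0.7682 + 0.3182i)(-0.2408)(-(1/√2)i) = (-0.05418 - 0.1308i)
|110⟩: (-0.7682 + 0.3182i)(0.9706)(1/√2) = (-0.5272 + 0.2184i)
|111⟩: (-0.7682 + 0.3182i)(0.9706)(-(1/√2)i) = (0.2184 + 0.5272i)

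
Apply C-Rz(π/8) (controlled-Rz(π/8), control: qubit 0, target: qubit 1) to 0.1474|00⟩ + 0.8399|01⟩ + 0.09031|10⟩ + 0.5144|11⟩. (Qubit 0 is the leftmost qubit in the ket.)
0.1474|00⟩ + 0.8399|01⟩ + (0.08857 - 0.01762i)|10⟩ + (0.5045 + 0.1004i)|11⟩

C-Rz(π/8) leaves the control-|0⟩ kets |00⟩, |01⟩ unchanged and applies Rz(π/8) to qubit 1 on the control-|1⟩ pair (|10⟩, |11⟩).
Rz(π/8) = [[e^(−iθ/2), 0], [0, e^(iθ/2)]] with e^(±iθ/2) = cos(θ/2) ± i·sin(θ/2); θ = π/8, cos(θ/2) ≈ 0.980785, sin(θ/2) ≈ 0.19509.
With a = amp(|10⟩) = 0.09031 and b = amp(|11⟩) = 0.5144:
new amp(|10⟩) = (0.980785 - 0.19509i)·a = (0.08857 - 0.01762i)
new amp(|11⟩) = (0.980785 + 0.19509i)·b = (0.5045 + 0.1004i)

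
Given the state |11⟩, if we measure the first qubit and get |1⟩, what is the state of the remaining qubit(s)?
|1⟩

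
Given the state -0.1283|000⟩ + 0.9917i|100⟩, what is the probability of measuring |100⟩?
0.9835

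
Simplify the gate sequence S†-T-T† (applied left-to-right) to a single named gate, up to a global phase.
S†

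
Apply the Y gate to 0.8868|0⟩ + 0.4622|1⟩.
-0.4622i|0⟩ + 0.8868i|1⟩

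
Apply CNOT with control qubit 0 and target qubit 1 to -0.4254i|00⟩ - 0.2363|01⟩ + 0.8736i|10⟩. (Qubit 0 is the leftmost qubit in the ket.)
-0.4254i|00⟩ - 0.2363|01⟩ + 0.8736i|11⟩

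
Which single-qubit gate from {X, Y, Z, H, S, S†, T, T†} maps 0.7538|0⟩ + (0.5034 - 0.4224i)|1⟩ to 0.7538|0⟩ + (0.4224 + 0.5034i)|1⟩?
S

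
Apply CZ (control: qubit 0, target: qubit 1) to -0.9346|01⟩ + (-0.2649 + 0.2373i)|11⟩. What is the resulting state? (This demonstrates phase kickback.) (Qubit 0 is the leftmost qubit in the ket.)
-0.9346|01⟩ + (0.2649 - 0.2373i)|11⟩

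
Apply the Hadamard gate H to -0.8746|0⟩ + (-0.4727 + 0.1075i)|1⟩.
(-0.9527 + 0.07601i)|0⟩ + (-0.2842 - 0.07601i)|1⟩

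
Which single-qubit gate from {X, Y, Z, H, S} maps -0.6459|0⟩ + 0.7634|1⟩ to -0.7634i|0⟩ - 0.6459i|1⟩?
Y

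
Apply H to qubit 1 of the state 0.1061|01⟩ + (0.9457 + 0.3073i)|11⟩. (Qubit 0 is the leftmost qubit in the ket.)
0.07502|00⟩ - 0.07502|01⟩ + (0.6687 + 0.2173i)|10⟩ + (-0.6687 - 0.2173i)|11⟩

H on qubit 1 mixes each pair of kets that differ only in qubit 1: amplitudes (a, b) of (|…0…⟩, |…1…⟩) become ((a + b)/√2, (a − b)/√2). Kets absent from the input have amplitude 0.
(|00⟩, |01⟩): (a, b) = (0, 0.1061) → (0.07502, -0.07502)
(|10⟩, |11⟩): (a, b) = (0, (0.9457 + 0.3073i)) → ((0.6687 + 0.2173i), (-0.6687 - 0.2173i))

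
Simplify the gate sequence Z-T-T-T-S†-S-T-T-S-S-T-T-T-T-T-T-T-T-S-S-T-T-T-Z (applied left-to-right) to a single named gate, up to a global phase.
I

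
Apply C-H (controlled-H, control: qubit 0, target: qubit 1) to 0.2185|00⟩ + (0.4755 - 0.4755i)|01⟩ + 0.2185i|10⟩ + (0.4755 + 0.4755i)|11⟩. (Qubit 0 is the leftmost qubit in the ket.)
0.2185|00⟩ + (0.4755 - 0.4755i)|01⟩ + (0.3362 + 0.4907i)|10⟩ + (-0.3362 - 0.1817i)|11⟩

C-H leaves the control-|0⟩ kets |00⟩, |01⟩ unchanged and applies H to qubit 1 on the control-|1⟩ pair (|10⟩, |11⟩).
H = [[1/√2, 1/√2], [1/√2, -1/√2]].
With a = amp(|10⟩) = 0.2185i and b = amp(|11⟩) = (0.4755 + 0.4755i):
new amp(|10⟩) = (1/√2)·a + (1/√2)·b = (0.3362 + 0.4907i)
new amp(|11⟩) = (1/√2)·a + (-1/√2)·b = (-0.3362 - 0.1817i)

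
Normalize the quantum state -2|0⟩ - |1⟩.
-0.8944|0⟩ - 1/√5|1⟩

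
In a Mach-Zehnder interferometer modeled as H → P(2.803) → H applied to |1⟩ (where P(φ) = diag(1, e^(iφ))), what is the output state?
(0.9716 - 0.1661i)|0⟩ + (0.02839 + 0.1661i)|1⟩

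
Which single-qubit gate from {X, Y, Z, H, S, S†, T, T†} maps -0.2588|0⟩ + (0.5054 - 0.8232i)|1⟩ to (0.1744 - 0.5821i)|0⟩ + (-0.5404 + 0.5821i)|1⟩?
H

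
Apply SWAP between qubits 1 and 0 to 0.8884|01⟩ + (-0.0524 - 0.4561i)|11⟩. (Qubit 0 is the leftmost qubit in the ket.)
0.8884|10⟩ + (-0.0524 - 0.4561i)|11⟩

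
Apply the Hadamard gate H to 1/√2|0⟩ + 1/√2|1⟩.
|0⟩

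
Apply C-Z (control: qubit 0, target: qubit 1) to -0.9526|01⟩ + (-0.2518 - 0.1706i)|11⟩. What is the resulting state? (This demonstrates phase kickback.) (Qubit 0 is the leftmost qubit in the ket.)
-0.9526|01⟩ + (0.2518 + 0.1706i)|11⟩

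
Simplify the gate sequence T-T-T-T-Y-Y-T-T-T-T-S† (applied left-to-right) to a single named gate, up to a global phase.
S†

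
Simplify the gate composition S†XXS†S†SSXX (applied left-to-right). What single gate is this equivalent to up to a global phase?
S†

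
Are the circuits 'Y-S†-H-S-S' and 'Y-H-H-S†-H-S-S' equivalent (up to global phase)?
Yes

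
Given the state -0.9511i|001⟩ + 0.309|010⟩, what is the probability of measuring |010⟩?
0.09548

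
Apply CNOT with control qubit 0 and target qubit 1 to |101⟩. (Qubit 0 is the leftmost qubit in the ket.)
|111⟩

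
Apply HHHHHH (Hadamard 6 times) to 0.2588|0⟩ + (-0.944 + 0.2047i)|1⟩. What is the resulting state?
0.2588|0⟩ + (-0.944 + 0.2047i)|1⟩

H² = I, so an even number of Hadamards cancels: H^6 = I and the state is unchanged.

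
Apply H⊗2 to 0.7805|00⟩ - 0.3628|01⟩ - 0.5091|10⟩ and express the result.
-0.0457|00⟩ + 0.3171|01⟩ + 0.4634|10⟩ + 0.8262|11⟩

H⊗2 gives amp(|y⟩) = (1/2) Σ_x (−1)^(x·y) amp(|x⟩), where x·y is the number of positions in which both x and y have a 1.
|00⟩: (0.7805 - 0.3628 - 0.5091)/2 = -0.0457
|01⟩: (0.7805 + 0.3628 - 0.5091)/2 = 0.3171
|10⟩: (0.7805 - 0.3628 + 0.5091)/2 = 0.4634
|11⟩: (0.7805 + 0.3628 + 0.5091)/2 = 0.8262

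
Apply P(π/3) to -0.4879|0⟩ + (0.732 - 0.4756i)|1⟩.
-0.4879|0⟩ + (0.7779 + 0.3961i)|1⟩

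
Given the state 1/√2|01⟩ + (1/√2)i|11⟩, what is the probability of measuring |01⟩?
1/2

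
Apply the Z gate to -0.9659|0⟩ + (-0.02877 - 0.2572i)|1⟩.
-0.9659|0⟩ + (0.02877 + 0.2572i)|1⟩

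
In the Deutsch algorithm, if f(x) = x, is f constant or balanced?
Balanced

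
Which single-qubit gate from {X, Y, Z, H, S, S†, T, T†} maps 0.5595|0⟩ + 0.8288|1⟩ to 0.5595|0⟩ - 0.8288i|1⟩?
S†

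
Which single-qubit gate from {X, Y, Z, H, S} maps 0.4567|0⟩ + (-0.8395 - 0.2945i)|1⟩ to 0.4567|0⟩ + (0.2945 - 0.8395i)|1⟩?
S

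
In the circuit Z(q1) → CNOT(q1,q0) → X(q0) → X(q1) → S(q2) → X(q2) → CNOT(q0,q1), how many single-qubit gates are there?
5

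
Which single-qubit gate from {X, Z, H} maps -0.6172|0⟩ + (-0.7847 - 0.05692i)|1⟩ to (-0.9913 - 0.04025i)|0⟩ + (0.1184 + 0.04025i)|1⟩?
H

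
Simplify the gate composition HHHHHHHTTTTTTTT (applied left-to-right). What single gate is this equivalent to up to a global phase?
H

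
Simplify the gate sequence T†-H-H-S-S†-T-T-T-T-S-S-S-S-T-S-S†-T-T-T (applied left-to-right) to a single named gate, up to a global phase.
T†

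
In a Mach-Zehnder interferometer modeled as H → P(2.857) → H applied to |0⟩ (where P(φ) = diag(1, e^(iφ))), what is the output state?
(0.02011 + 0.1404i)|0⟩ + (0.9799 - 0.1404i)|1⟩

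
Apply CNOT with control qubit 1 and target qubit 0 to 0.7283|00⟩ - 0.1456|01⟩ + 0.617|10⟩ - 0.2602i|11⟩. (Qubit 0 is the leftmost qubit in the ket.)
0.7283|00⟩ - 0.2602i|01⟩ + 0.617|10⟩ - 0.1456|11⟩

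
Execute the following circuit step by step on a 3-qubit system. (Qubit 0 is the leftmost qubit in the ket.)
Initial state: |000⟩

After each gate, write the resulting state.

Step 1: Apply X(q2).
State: |001⟩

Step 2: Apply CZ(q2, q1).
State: |001⟩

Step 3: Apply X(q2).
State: |000⟩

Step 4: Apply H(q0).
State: 1/√2|000⟩ + 1/√2|100⟩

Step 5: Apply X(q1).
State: 1/√2|010⟩ + 1/√2|110⟩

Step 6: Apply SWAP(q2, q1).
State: 1/√2|001⟩ + 1/√2|101⟩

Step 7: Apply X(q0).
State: 1/√2|001⟩ + 1/√2|101⟩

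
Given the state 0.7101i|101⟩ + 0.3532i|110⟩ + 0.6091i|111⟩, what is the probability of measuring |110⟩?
0.1248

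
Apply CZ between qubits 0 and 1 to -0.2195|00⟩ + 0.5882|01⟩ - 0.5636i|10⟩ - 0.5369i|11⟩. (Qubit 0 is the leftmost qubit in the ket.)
-0.2195|00⟩ + 0.5882|01⟩ - 0.5636i|10⟩ + 0.5369i|11⟩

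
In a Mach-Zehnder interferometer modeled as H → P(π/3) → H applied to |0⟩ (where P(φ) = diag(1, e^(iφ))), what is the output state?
(0.75 + 0.433i)|0⟩ + (0.25 - 0.433i)|1⟩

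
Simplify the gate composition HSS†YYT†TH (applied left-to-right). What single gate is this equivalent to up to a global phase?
I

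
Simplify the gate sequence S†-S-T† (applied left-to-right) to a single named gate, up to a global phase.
T†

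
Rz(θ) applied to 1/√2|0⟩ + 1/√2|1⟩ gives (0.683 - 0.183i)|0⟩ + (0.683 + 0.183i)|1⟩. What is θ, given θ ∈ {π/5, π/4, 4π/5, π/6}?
π/6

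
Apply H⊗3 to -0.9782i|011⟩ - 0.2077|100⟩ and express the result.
(-0.07343 - 0.3458i)|000⟩ + (-0.07343 + 0.3458i)|001⟩ + (-0.07343 + 0.3458i)|010⟩ + (-0.07343 - 0.3458i)|011⟩ + (0.07343 - 0.3458i)|100⟩ + (0.07343 + 0.3458i)|101⟩ + (0.07343 + 0.3458i)|110⟩ + (0.07343 - 0.3458i)|111⟩

H⊗3 gives amp(|y⟩) = (1/2√2) Σ_x (−1)^(x·y) amp(|x⟩), where x·y is the number of positions in which both x and y have a 1.
|000⟩: (-0.9782i - 0.2077)/(2√2) = (-0.07343 - 0.3458i)
|001⟩: (0.9782i - 0.2077)/(2√2) = (-0.07343 + 0.3458i)
|010⟩: (0.9782i - 0.2077)/(2√2) = (-0.07343 + 0.3458i)
|011⟩: (-0.9782i - 0.2077)/(2√2) = (-0.07343 - 0.3458i)
|100⟩: (-0.9782i + 0.2077)/(2√2) = (0.07343 - 0.3458i)
|101⟩: (0.9782i + 0.2077)/(2√2) = (0.07343 + 0.3458i)
|110⟩: (0.9782i + 0.2077)/(2√2) = (0.07343 + 0.3458i)
|111⟩: (-0.9782i + 0.2077)/(2√2) = (0.07343 - 0.3458i)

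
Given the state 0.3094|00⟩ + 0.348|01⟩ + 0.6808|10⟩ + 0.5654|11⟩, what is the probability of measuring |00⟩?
0.09573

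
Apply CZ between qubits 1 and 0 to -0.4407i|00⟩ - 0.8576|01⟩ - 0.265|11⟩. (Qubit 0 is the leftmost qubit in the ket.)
-0.4407i|00⟩ - 0.8576|01⟩ + 0.265|11⟩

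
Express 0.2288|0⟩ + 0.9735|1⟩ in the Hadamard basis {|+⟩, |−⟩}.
0.8502|+⟩ - 0.5266|−⟩

With |ψ⟩ = α|0⟩ + β|1⟩, the Hadamard-basis coefficients are ⟨+|ψ⟩ = (α + β)/√2 and ⟨−|ψ⟩ = (α − β)/√2.
Here α = 0.2288, β = 0.9735: (α + β)/√2 = 0.8502, (α − β)/√2 = -0.5266.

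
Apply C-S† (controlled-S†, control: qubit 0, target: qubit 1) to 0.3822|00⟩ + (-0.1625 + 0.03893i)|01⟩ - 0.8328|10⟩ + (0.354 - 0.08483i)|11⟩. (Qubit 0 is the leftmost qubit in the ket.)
0.3822|00⟩ + (-0.1625 + 0.03893i)|01⟩ - 0.8328|10⟩ + (-0.08483 - 0.354i)|11⟩

C-S† leaves the control-|0⟩ kets |00⟩, |01⟩ unchanged and applies S† to qubit 1 on the control-|1⟩ pair (|10⟩, |11⟩).
S† = [[1, 0], [0, -i]].
With a = amp(|10⟩) = -0.8328 and b = amp(|11⟩) = (0.354 - 0.08483i):
new amp(|10⟩) = (1)·a = -0.8328
new amp(|11⟩) = (-i)·b = (-0.08483 - 0.354i)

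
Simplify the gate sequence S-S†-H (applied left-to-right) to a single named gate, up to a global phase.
H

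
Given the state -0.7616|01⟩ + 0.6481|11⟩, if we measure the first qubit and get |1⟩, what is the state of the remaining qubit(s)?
|1⟩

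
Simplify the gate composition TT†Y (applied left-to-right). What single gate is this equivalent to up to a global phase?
Y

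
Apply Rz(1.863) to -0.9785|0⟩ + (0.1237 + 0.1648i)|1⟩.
(-0.5838 + 0.7853i)|0⟩ + (-0.05845 + 0.1976i)|1⟩

Rz(1.863) = [[e^(−iθ/2), 0], [0, e^(iθ/2)]] with e^(±iθ/2) = cos(θ/2) ± i·sin(θ/2); θ = 1.863, cos(θ/2) ≈ 0.596631, sin(θ/2) ≈ 0.802516.
With a = amp(|0⟩) = -0.9785 and b = amp(|1⟩) = (0.1237 + 0.1648i):
new amp(|0⟩) = (0.596631 - 0.802516i)·a = (-0.5838 + 0.7853i)
new amp(|1⟩) = (0.596631 + 0.802516i)·b = (-0.05845 + 0.1976i)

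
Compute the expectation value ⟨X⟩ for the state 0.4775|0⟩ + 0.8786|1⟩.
0.8391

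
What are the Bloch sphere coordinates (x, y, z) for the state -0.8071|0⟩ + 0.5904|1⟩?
(-0.953, 0, 0.3028)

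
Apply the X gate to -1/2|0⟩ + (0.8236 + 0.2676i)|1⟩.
(0.8236 + 0.2676i)|0⟩ - 1/2|1⟩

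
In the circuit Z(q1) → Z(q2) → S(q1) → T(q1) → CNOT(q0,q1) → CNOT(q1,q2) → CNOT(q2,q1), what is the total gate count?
7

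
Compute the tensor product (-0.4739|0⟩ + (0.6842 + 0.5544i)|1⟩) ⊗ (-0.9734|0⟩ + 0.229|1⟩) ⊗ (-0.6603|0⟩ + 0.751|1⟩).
-0.3046|000⟩ + 0.3464|001⟩ + 0.07166|010⟩ - 0.0815|011⟩ + (0.4398 + 0.3563i)|100⟩ + (-0.5002 - 0.4053i)|101⟩ + (-0.1035 - 0.08383i)|110⟩ + (0.1177 + 0.09535i)|111⟩

amp(|b₁b₂…⟩) = product of the factor amplitudes for bits b₁, b₂, …; only kets whose every factor amplitude is nonzero survive.
|000⟩: (-0.4739)(-0.9734)(-0.6603) = -0.3046
|001⟩: (-0.4739)(-0.9734)(0.751) = 0.3464
|010⟩: (-0.4739)(0.229)(-0.6603) = 0.07166
|011⟩: (-0.4739)(0.229)(0.751) = -0.0815
|100⟩: (0.6842 + 0.5544i)(-0.9734)(-0.6603) = (0.4398 + 0.3563i)
|101⟩: (0.6842 + 0.5544i)(-0.9734)(0.751) = (-0.5002 - 0.4053i)
|110⟩: (0.6842 + 0.5544i)(0.229)(-0.6603) = (-0.1035 - 0.08383i)
|111⟩: (0.6842 + 0.5544i)(0.229)(0.751) = (0.1177 + 0.09535i)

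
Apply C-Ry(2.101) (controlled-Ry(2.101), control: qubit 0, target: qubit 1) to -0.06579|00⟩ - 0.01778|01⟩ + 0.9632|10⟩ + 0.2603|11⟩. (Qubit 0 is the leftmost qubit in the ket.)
-0.06579|00⟩ - 0.01778|01⟩ + 0.253|10⟩ + 0.9651|11⟩

C-Ry(2.101) leaves the control-|0⟩ kets |00⟩, |01⟩ unchanged and applies Ry(2.101) to qubit 1 on the control-|1⟩ pair (|10⟩, |11⟩).
Ry(2.101) = [[cos(θ/2), −sin(θ/2)], [sin(θ/2), cos(θ/2)]]; θ = 2.101, cos(θ/2) ≈ 0.497137, sin(θ/2) ≈ 0.867672.
With a = amp(|10⟩) = 0.9632 and b = amp(|11⟩) = 0.2603:
new amp(|10⟩) = (0.497137)·a + (-0.867672)·b = 0.253
new amp(|11⟩) = (0.867672)·a + (0.497137)·b = 0.9651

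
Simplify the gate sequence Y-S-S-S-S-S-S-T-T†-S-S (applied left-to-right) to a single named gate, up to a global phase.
Y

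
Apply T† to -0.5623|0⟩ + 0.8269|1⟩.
-0.5623|0⟩ + (0.5847 - 0.5847i)|1⟩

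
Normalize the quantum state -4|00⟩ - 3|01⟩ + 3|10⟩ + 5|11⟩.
-0.5208|00⟩ - 0.3906|01⟩ + 0.3906|10⟩ + 0.6509|11⟩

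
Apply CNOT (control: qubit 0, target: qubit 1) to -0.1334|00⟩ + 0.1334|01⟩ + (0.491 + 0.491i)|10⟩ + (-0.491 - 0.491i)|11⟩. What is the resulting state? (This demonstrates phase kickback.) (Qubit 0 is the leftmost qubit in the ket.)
-0.1334|00⟩ + 0.1334|01⟩ + (-0.491 - 0.491i)|10⟩ + (0.491 + 0.491i)|11⟩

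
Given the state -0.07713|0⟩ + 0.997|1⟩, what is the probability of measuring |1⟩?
0.994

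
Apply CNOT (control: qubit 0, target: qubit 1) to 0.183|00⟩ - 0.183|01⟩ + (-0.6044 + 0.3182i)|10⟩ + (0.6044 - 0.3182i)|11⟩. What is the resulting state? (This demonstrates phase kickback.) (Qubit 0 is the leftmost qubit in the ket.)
0.183|00⟩ - 0.183|01⟩ + (0.6044 - 0.3182i)|10⟩ + (-0.6044 + 0.3182i)|11⟩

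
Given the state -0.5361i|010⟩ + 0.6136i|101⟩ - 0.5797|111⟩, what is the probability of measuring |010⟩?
0.2874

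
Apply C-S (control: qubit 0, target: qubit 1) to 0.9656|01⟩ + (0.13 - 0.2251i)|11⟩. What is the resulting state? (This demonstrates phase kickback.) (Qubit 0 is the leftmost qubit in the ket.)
0.9656|01⟩ + (0.2251 + 0.13i)|11⟩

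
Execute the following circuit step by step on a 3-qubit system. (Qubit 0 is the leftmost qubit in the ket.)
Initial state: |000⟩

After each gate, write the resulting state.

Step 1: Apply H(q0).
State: 1/√2|000⟩ + 1/√2|100⟩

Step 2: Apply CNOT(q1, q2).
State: 1/√2|000⟩ + 1/√2|100⟩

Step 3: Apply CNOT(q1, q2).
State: 1/√2|000⟩ + 1/√2|100⟩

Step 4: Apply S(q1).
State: 1/√2|000⟩ + 1/√2|100⟩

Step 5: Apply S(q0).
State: 1/√2|000⟩ + (1/√2)i|100⟩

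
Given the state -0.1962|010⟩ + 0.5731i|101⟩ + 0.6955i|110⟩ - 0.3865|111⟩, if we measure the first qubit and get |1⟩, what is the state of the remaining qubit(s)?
0.5844i|01⟩ + 0.7093i|10⟩ - 0.3942|11⟩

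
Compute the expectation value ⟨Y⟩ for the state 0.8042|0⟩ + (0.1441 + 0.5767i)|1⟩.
0.9276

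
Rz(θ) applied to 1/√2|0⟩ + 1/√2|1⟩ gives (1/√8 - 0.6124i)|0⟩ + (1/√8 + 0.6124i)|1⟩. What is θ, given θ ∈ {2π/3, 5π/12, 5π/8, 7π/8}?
2π/3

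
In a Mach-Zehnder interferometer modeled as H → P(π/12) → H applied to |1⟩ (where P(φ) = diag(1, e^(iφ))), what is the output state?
(0.01704 - 0.1294i)|0⟩ + (0.983 + 0.1294i)|1⟩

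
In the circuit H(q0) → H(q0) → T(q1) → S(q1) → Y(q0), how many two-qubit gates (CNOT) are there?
0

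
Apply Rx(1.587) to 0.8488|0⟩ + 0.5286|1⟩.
(0.5953 - 0.3768i)|0⟩ + (0.3707 - 0.605i)|1⟩

Rx(1.587) = [[cos(θ/2), −i·sin(θ/2)], [−i·sin(θ/2), cos(θ/2)]]; θ = 1.587, cos(θ/2) ≈ 0.701355, sin(θ/2) ≈ 0.712812.
With a = amp(|0⟩) = 0.8488 and b = amp(|1⟩) = 0.5286:
new amp(|0⟩) = (0.701355)·a + (-0.712812i)·b = (0.5953 - 0.3768i)
new amp(|1⟩) = (-0.712812i)·a + (0.701355)·b = (0.3707 - 0.605i)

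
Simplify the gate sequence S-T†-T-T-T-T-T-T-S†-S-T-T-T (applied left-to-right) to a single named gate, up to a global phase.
S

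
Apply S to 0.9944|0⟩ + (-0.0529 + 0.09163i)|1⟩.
0.9944|0⟩ + (-0.09163 - 0.0529i)|1⟩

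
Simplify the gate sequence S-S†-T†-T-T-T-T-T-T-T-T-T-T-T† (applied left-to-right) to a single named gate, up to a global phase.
I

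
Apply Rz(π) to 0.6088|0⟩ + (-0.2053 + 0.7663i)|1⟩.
-0.6088i|0⟩ + (-0.7663 - 0.2053i)|1⟩

Rz(π) = [[e^(−iθ/2), 0], [0, e^(iθ/2)]] with e^(±iθ/2) = cos(θ/2) ± i·sin(θ/2); θ = π, cos(θ/2) ≈ 0, sin(θ/2) ≈ 1.
With a = amp(|0⟩) = 0.6088 and b = amp(|1⟩) = (-0.2053 + 0.7663i):
new amp(|0⟩) = (-i)·a = -0.6088i
new amp(|1⟩) = (i)·b = (-0.7663 - 0.2053i)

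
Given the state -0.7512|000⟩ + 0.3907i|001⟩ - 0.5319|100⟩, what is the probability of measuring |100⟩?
0.2829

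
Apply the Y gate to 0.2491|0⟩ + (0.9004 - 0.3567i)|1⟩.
(-0.3567 - 0.9004i)|0⟩ + 0.2491i|1⟩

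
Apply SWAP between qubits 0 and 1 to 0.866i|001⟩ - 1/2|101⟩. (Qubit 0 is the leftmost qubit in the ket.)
0.866i|001⟩ - 1/2|011⟩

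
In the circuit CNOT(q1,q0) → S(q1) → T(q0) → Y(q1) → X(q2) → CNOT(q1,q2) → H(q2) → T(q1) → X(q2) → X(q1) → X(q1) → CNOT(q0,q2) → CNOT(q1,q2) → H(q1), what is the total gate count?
14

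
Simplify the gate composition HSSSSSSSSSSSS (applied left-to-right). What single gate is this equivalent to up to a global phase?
H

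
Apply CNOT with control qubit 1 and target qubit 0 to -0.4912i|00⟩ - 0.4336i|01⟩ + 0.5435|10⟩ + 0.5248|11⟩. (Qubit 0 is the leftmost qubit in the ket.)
-0.4912i|00⟩ + 0.5248|01⟩ + 0.5435|10⟩ - 0.4336i|11⟩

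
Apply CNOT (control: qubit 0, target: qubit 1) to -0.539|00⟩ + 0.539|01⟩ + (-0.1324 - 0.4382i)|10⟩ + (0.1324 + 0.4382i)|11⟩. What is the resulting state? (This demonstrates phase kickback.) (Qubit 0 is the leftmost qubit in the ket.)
-0.539|00⟩ + 0.539|01⟩ + (0.1324 + 0.4382i)|10⟩ + (-0.1324 - 0.4382i)|11⟩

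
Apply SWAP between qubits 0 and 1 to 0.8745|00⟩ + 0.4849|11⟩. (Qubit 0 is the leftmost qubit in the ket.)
0.8745|00⟩ + 0.4849|11⟩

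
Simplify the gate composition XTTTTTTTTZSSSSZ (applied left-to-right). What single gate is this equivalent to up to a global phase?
X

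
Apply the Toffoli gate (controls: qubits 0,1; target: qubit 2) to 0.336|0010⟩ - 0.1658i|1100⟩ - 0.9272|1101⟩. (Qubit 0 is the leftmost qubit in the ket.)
0.336|0010⟩ - 0.1658i|1110⟩ - 0.9272|1111⟩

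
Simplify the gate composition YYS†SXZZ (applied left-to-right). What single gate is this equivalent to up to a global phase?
X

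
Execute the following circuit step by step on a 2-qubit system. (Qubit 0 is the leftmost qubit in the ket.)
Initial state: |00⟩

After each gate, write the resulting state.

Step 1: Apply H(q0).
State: 1/√2|00⟩ + 1/√2|10⟩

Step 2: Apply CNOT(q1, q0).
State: 1/√2|00⟩ + 1/√2|10⟩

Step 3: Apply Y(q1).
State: (1/√2)i|01⟩ + (1/√2)i|11⟩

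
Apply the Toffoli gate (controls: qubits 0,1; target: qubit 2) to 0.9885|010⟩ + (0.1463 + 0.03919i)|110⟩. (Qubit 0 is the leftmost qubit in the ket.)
0.9885|010⟩ + (0.1463 + 0.03919i)|111⟩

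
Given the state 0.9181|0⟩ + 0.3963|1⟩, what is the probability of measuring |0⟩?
0.8429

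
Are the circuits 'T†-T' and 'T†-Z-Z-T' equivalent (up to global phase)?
Yes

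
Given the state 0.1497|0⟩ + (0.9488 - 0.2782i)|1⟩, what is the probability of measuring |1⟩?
0.9776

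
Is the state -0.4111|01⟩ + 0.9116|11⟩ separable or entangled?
Separable

Writing the state as a|00⟩ + b|01⟩ + c|10⟩ + d|11⟩, it is a product state iff ad − bc = 0.
Here (a, b, c, d) = (0, -0.4111, 0, 0.9116): ad − bc = (0)(0.9116) − (-0.4111)(0) = 0, so the state is separable.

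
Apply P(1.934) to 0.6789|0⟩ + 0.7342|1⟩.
0.6789|0⟩ + (-0.2608 + 0.6863i)|1⟩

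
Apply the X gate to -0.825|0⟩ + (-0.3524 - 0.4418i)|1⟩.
(-0.3524 - 0.4418i)|0⟩ - 0.825|1⟩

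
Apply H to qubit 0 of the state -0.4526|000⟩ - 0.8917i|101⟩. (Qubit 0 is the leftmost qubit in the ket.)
-0.32|000⟩ - 0.6305i|001⟩ - 0.32|100⟩ + 0.6305i|101⟩

H on qubit 0 mixes each pair of kets that differ only in qubit 0: amplitudes (a, b) of (|…0…⟩, |…1…⟩) become ((a + b)/√2, (a − b)/√2). Kets absent from the input have amplitude 0.
(|000⟩, |100⟩): (a, b) = (-0.4526, 0) → (-0.32, -0.32)
(|001⟩, |101⟩): (a, b) = (0, -0.8917i) → (-0.6305i, 0.6305i)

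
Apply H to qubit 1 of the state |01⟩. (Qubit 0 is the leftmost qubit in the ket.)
1/√2|00⟩ - 1/√2|01⟩

H on qubit 1 mixes each pair of kets that differ only in qubit 1: amplitudes (a, b) of (|…0…⟩, |…1…⟩) become ((a + b)/√2, (a − b)/√2). Kets absent from the input have amplitude 0.
(|00⟩, |01⟩): (a, b) = (0, 1) → (1/√2, -1/√2)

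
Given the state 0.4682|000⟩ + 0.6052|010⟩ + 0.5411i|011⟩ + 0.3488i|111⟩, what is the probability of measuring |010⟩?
0.3663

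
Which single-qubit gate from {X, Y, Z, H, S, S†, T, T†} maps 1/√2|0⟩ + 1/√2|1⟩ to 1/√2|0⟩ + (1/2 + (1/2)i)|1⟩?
T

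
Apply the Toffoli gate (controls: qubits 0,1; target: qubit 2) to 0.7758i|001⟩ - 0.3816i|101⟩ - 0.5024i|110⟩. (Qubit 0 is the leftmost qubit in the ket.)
0.7758i|001⟩ - 0.3816i|101⟩ - 0.5024i|111⟩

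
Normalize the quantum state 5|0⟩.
|0⟩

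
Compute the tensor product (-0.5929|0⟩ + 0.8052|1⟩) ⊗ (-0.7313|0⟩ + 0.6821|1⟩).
0.4336|00⟩ - 0.4044|01⟩ - 0.5888|10⟩ + 0.5492|11⟩

amp(|b₁b₂…⟩) = product of the factor amplitudes for bits b₁, b₂, …; only kets whose every factor amplitude is nonzero survive.
|00⟩: (-0.5929)(-0.7313) = 0.4336
|01⟩: (-0.5929)(0.6821) = -0.4044
|10⟩: (0.8052)(-0.7313) = -0.5888
|11⟩: (0.8052)(0.6821) = 0.5492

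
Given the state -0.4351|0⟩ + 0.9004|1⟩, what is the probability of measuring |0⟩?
0.1893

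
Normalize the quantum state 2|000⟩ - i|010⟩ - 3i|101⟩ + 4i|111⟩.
0.3651|000⟩ - 0.1826i|010⟩ - 0.5477i|101⟩ + 0.7303i|111⟩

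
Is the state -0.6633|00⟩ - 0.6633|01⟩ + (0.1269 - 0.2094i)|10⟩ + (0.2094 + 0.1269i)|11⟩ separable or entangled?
Entangled

Writing the state as a|00⟩ + b|01⟩ + c|10⟩ + d|11⟩, it is a product state iff ad − bc = 0.
Here (a, b, c, d) = (-0.6633, -0.6633, (0.1269 - 0.2094i), (0.2094 + 0.1269i)): ad − bc = (-0.6633)(0.2094 + 0.1269i) − (-0.6633)(0.1269 - 0.2094i) = (-0.05472 - 0.2231i) ≠ 0, so the state is entangled.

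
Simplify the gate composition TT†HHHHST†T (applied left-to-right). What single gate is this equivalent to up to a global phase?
S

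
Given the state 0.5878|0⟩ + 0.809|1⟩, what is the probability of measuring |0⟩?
0.3455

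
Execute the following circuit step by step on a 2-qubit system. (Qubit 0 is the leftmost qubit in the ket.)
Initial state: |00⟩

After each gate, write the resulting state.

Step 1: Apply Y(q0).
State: i|10⟩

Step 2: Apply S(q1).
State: i|10⟩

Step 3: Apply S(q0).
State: -|10⟩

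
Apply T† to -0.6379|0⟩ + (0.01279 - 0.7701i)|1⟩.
-0.6379|0⟩ + (-0.5355 - 0.5536i)|1⟩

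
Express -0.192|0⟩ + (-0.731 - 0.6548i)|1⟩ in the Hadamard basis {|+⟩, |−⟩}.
(-0.6527 - 0.463i)|+⟩ + (0.3811 + 0.463i)|−⟩

With |ψ⟩ = α|0⟩ + β|1⟩, the Hadamard-basis coefficients are ⟨+|ψ⟩ = (α + β)/√2 and ⟨−|ψ⟩ = (α − β)/√2.
Here α = -0.192, β = (-0.731 - 0.6548i): (α + β)/√2 = (-0.6527 - 0.463i), (α − β)/√2 = (0.3811 + 0.463i).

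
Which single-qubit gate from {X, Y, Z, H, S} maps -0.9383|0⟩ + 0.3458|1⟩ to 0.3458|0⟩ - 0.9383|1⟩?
X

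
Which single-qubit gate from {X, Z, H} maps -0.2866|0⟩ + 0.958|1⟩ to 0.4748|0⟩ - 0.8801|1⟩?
H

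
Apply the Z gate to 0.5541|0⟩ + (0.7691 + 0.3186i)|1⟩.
0.5541|0⟩ + (-0.7691 - 0.3186i)|1⟩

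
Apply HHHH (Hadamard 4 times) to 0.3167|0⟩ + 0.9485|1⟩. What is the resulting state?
0.3167|0⟩ + 0.9485|1⟩

H² = I, so an even number of Hadamards cancels: H^4 = I and the state is unchanged.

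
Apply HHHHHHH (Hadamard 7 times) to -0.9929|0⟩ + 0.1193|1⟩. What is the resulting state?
-0.6177|0⟩ - 0.7864|1⟩

H² = I, so H^7 = H: a single Hadamard. With (a, b) = (-0.9929, 0.1193), H gives ((a + b)/√2, (a − b)/√2) = (-0.6177, -0.7864).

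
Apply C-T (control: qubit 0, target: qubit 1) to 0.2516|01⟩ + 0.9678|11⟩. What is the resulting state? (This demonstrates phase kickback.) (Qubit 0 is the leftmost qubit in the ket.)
0.2516|01⟩ + (0.6843 + 0.6843i)|11⟩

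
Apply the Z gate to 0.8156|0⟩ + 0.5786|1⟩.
0.8156|0⟩ - 0.5786|1⟩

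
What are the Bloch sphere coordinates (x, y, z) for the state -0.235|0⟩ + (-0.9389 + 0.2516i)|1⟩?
(0.4413, -0.1183, -0.8896)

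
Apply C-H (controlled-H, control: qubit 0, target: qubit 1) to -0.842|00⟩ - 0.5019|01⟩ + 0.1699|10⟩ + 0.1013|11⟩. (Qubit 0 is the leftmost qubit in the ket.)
-0.842|00⟩ - 0.5019|01⟩ + 0.1918|10⟩ + 0.04851|11⟩

C-H leaves the control-|0⟩ kets |00⟩, |01⟩ unchanged and applies H to qubit 1 on the control-|1⟩ pair (|10⟩, |11⟩).
H = [[1/√2, 1/√2], [1/√2, -1/√2]].
With a = amp(|10⟩) = 0.1699 and b = amp(|11⟩) = 0.1013:
new amp(|10⟩) = (1/√2)·a + (1/√2)·b = 0.1918
new amp(|11⟩) = (1/√2)·a + (-1/√2)·b = 0.04851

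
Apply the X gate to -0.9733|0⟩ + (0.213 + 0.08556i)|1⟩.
(0.213 + 0.08556i)|0⟩ - 0.9733|1⟩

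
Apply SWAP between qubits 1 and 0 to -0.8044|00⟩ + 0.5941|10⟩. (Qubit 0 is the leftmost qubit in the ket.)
-0.8044|00⟩ + 0.5941|01⟩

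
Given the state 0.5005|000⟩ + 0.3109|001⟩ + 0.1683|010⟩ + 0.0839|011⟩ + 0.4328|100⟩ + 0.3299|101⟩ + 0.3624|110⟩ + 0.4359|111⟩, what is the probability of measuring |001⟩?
0.09666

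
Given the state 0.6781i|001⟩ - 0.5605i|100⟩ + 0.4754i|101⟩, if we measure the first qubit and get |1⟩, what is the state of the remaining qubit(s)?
-0.7626i|00⟩ + 0.6468i|01⟩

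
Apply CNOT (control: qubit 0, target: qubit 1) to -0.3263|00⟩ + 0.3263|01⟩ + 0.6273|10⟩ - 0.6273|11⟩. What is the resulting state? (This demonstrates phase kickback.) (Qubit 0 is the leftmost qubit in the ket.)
-0.3263|00⟩ + 0.3263|01⟩ - 0.6273|10⟩ + 0.6273|11⟩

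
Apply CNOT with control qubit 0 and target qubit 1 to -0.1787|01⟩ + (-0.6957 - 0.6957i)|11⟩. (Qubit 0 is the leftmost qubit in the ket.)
-0.1787|01⟩ + (-0.6957 - 0.6957i)|10⟩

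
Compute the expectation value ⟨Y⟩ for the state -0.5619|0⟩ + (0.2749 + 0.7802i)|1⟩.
-0.8768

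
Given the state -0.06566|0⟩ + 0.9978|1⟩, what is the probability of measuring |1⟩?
0.9956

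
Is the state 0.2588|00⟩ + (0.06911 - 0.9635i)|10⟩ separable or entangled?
Separable

Writing the state as a|00⟩ + b|01⟩ + c|10⟩ + d|11⟩, it is a product state iff ad − bc = 0.
Here (a, b, c, d) = (0.2588, 0, (0.06911 - 0.9635i), 0): ad − bc = (0.2588)(0) − (0)(0.06911 - 0.9635i) = 0, so the state is separable.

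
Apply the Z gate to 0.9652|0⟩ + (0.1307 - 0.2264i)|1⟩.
0.9652|0⟩ + (-0.1307 + 0.2264i)|1⟩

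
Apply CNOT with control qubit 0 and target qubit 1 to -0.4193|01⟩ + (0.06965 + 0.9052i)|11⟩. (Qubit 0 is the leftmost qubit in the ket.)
-0.4193|01⟩ + (0.06965 + 0.9052i)|10⟩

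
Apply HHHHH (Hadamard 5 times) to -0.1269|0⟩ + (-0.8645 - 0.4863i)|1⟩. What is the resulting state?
(-0.701 - 0.3439i)|0⟩ + (0.5216 + 0.3439i)|1⟩

H² = I, so H^5 = H: a single Hadamard. With (a, b) = (-0.1269, (-0.8645 - 0.4863i)), H gives ((a + b)/√2, (a − b)/√2) = ((-0.701 - 0.3439i), (0.5216 + 0.3439i)).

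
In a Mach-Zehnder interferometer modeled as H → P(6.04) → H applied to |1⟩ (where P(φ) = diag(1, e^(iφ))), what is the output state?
(0.01471 + 0.1204i)|0⟩ + (0.9853 - 0.1204i)|1⟩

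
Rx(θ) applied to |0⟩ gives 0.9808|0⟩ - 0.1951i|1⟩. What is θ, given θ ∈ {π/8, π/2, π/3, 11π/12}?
π/8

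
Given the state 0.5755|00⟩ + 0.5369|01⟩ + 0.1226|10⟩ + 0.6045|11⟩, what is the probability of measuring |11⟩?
0.3654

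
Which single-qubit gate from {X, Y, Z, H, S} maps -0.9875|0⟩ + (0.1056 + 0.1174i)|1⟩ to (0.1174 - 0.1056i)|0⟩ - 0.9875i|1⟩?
Y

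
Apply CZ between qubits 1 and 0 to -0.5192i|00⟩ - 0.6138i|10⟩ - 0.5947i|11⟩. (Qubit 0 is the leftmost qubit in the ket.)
-0.5192i|00⟩ - 0.6138i|10⟩ + 0.5947i|11⟩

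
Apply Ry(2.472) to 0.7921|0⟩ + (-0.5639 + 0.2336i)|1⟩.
(0.7929 - 0.2206i)|0⟩ + (0.5628 + 0.07676i)|1⟩

Ry(2.472) = [[cos(θ/2), −sin(θ/2)], [sin(θ/2), cos(θ/2)]]; θ = 2.472, cos(θ/2) ≈ 0.328577, sin(θ/2) ≈ 0.944477.
With a = amp(|0⟩) = 0.7921 and b = amp(|1⟩) = (-0.5639 + 0.2336i):
new amp(|0⟩) = (0.328577)·a + (-0.944477)·b = (0.7929 - 0.2206i)
new amp(|1⟩) = (0.944477)·a + (0.328577)·b = (0.5628 + 0.07676i)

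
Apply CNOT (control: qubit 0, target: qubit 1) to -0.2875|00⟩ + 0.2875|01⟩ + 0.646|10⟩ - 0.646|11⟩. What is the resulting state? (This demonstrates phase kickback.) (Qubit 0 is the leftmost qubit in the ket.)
-0.2875|00⟩ + 0.2875|01⟩ - 0.646|10⟩ + 0.646|11⟩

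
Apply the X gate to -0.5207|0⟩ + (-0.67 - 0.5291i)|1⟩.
(-0.67 - 0.5291i)|0⟩ - 0.5207|1⟩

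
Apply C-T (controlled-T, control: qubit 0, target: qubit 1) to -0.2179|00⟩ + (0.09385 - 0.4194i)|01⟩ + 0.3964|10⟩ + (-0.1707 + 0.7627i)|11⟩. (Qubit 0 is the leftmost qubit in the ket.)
-0.2179|00⟩ + (0.09385 - 0.4194i)|01⟩ + 0.3964|10⟩ + (-0.66 + 0.4186i)|11⟩

C-T leaves the control-|0⟩ kets |00⟩, |01⟩ unchanged and applies T to qubit 1 on the control-|1⟩ pair (|10⟩, |11⟩).
T = [[1, 0], [0, (1/√2 + (1/√2)i)]].
With a = amp(|10⟩) = 0.3964 and b = amp(|11⟩) = (-0.1707 + 0.7627i):
new amp(|10⟩) = (1)·a = 0.3964
new amp(|11⟩) = (1/√2 + (1/√2)i)·b = (-0.66 + 0.4186i)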